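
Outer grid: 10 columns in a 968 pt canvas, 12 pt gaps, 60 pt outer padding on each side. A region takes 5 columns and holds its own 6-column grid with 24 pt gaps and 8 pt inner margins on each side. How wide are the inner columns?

47 pt

Subtract both margins: 968 − 2·60 = 848 pt.
10c + 9·12 = 848 → 10c = 740 → c = 74 pt.
Span of 5: 5·74 + 4·12 = 370 + 48 = 418 pt.
Inner content = 418 − 2·8 = 402 pt.
6 columns + 5 gaps: 6d + 5·24 = 402.
6d = 402 − 120 = 282, so d = 47 pt.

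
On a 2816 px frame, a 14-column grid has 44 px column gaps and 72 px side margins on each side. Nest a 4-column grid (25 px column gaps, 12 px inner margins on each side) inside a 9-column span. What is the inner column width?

Subtract both margins: 2816 − 2·72 = 2672 px.
14 columns + 13 column gaps: 14c + 13·44 = 2672.
14c = 2672 − 572 = 2100, so c = 150 px.
9-column span = 9·150 + 8·44 = 1702 px.
Inner content = 1702 − 2·12 = 1678 px.
1678 − 3·25 = 1603; ÷4 gives d = 400.75 px.

400.75 px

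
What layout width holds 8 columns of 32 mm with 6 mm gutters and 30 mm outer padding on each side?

358 mm

Adding margins, columns and gutters: 60 + 256 + 42 = 358 mm.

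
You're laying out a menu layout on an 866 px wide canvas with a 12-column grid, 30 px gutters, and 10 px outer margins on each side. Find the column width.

Take off 20 px of margins, leaving 846 px.
12 columns + 11 gutters: 12c + 11·30 = 846.
12c = 846 − 330 = 516, so c = 43 px.

43 px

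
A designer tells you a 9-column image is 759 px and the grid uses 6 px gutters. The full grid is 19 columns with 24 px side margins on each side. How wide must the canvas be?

1657 px

759 − 8·6 = 711; ÷9 gives c = 79 px.
Total width: 2·24 + 19·79 + 18·6 = 1657 px.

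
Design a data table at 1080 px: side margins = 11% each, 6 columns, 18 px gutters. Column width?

1080 × (1 − 2·11%) = 1080 × 78% = 842.4 px for the columns.
Subtracting 5 gutters of 18 leaves 752.4 for 6 columns, so c = 125.4 px.

125.4 px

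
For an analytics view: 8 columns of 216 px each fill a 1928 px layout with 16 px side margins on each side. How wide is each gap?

24 px

Content width = 1928 − 2·16 = 1896 px.
8·216 + 7g = 1896 → 7g = 168 → g = 24 px.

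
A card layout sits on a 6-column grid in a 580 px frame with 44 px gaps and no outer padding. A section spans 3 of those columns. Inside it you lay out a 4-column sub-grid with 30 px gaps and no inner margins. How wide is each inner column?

580 − 5·44 = 360; ÷6 gives c = 60 px.
3-column span = 3·60 + 2·44 = 268 px.
Subtracting 3 gaps of 30 leaves 178 for 4 columns, so d = 44.5 px.

44.5 px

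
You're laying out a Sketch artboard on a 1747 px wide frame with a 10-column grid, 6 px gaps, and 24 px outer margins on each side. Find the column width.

164.5 px

Inside the margins: 1747 − 48 = 1699 px.
10c + 9·6 = 1699 → 10c = 1645 → c = 164.5 px.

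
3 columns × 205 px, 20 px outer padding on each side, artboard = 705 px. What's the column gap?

Subtract both margins: 705 − 2·20 = 665 px.
3 columns take 3·205 = 615 px; remaining 50 splits into 2 column gaps.
g = 50 / 2 = 25 px.

25 px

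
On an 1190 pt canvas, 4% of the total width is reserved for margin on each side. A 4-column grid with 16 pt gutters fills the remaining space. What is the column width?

Each margin = 4% of 1190 = 47.6 pt; content = 1190 − 2·47.6 = 1094.8 pt.
4c + 3·16 = 1094.8 → 4c = 1046.8 → c = 261.7 pt.

261.7 pt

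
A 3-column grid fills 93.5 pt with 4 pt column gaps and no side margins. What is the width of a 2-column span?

61 pt

3c + 2·4 = 93.5 → 3c = 85.5 → c = 28.5 pt.
Span of 2: 2·28.5 + 1·4 = 57 + 4 = 61 pt.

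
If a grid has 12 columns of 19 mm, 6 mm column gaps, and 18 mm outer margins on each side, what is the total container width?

Total width: 2·18 + 12·19 + 11·6 = 330 mm.

330 mm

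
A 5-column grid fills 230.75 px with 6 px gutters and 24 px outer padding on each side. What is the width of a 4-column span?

145 px

Inside the margins: 230.75 − 48 = 182.75 px.
5 columns + 4 gutters: 5c + 4·6 = 182.75.
5c = 182.75 − 24 = 158.75, so c = 31.75 px.
4 columns plus 3 gutters: 127 + 18 = 145 px.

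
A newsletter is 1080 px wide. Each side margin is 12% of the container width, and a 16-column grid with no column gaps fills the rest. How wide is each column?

51.3 px

1080 × (1 − 2·12%) = 1080 × 76% = 820.8 px for the columns.
820.8 / 16 = 51.3 px per column.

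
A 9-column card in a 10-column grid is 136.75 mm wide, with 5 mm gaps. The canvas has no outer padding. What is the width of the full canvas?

136.75 − 8·5 = 96.75; ÷9 gives c = 10.75 mm.
Total width: 10·10.75 + 9·5 = 152.5 mm.

152.5 mm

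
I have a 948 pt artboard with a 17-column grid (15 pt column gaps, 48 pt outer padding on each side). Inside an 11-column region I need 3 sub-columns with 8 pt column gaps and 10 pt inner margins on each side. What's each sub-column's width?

Take off 96 pt of margins, leaving 852 pt.
852 − 16·15 = 612; ÷17 gives c = 36 pt.
Span of 11: 11·36 + 10·15 = 396 + 150 = 546 pt.
Inner content = 546 − 2·10 = 526 pt.
3d + 2·8 = 526 → 3d = 510 → d = 170 pt.

170 pt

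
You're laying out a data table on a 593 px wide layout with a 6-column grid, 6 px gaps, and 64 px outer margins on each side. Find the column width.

Inside the margins: 593 − 128 = 465 px.
465 − 5·6 = 435; ÷6 gives c = 72.5 px.

72.5 px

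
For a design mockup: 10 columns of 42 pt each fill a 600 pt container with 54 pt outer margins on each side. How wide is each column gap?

8 pt

Subtract both margins: 600 − 2·54 = 492 pt.
Columns use 420 pt, leaving 72 pt across 9 column gaps = 8 pt each.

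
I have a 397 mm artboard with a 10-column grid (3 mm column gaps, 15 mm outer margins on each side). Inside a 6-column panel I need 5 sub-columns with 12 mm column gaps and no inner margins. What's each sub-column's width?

Take off 30 mm of margins, leaving 367 mm.
367 − 9·3 = 340; ÷10 gives c = 34 mm.
6 columns plus 5 column gaps: 204 + 15 = 219 mm.
Subtracting 4 column gaps of 12 leaves 171 for 5 columns, so d = 34.2 mm.

34.2 mm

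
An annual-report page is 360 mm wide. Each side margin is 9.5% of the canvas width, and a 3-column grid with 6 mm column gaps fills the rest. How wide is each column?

93.2 mm

Margins: 9.5% × 360 = 34.2 mm each, so content = 360 − 68.4 = 291.6 mm.
3 columns + 2 column gaps: 3c + 2·6 = 291.6.
3c = 291.6 − 12 = 279.6, so c = 93.2 mm.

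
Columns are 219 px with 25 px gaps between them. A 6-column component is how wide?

1439 px

6 columns plus 5 gaps: 1314 + 125 = 1439 px.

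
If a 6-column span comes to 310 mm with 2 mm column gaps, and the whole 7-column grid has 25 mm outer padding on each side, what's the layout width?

412 mm

Subtracting 5 column gaps of 2 leaves 300 for 6 columns, so c = 50 mm.
Layout = 2·25 + 7·50 + 6·2 = 50 + 350 + 12 = 412 mm.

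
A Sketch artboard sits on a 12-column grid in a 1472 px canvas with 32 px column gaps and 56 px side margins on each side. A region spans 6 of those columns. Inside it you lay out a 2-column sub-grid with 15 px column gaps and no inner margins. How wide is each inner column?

324.5 px

Outer content = 1472 − 2·56 = 1360 px.
12 columns + 11 column gaps: 12c + 11·32 = 1360.
12c = 1360 − 352 = 1008, so c = 84 px.
Span of 6: 6·84 + 5·32 = 504 + 160 = 664 px.
Subtracting 1 column gap of 15 leaves 649 for 2 columns, so d = 324.5 px.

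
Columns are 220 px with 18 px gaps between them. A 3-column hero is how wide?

Span of 3: 3·220 + 2·18 = 660 + 36 = 696 px.

696 px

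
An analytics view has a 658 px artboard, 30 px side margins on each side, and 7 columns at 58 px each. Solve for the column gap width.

Take off 60 px of margins, leaving 598 px.
Columns use 406 px, leaving 192 px across 6 column gaps = 32 px each.

32 px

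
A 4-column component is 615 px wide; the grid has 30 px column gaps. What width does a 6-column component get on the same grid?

937.5 px

Subtracting 3 column gaps of 30 leaves 525 for 4 columns, so c = 131.25 px.
6-column span = 6·131.25 + 5·30 = 937.5 px.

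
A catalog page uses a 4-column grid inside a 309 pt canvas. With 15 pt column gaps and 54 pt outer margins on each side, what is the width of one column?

39 pt

Content width = 309 − 2·54 = 201 pt.
Subtracting 3 column gaps of 15 leaves 156 for 4 columns, so c = 39 pt.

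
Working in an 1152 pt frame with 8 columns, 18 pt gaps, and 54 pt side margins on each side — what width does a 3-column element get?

380.25 pt

Content width = 1152 − 2·54 = 1044 pt.
8 columns + 7 gaps: 8c + 7·18 = 1044.
8c = 1044 − 126 = 918, so c = 114.75 pt.
Span of 3: 3·114.75 + 2·18 = 344.25 + 36 = 380.25 pt.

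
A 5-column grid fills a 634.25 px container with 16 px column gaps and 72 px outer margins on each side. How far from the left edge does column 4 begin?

Content = 634.25 − 2·72 = 490.25 px.
490.25 − 4·16 = 426.25; ÷5 gives c = 85.25 px.
Column 4 starts at margin + 3·(column + gutter) = 72 + 3·101.25 = 375.75 px.

375.75 px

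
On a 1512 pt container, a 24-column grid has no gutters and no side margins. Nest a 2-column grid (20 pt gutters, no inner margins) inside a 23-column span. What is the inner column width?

1512 / 24 = 63 pt per column.
With no gutters, 23 columns span 23·63 = 1449 pt.
Subtracting 1 gutter of 20 leaves 1429 for 2 columns, so d = 714.5 pt.

714.5 pt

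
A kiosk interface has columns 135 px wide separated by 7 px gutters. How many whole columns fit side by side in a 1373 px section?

9 columns: 9·135 + 8·7 = 1271 px ≤ 1373.
10 columns: 1413 px > 1373. So 9.

9 columns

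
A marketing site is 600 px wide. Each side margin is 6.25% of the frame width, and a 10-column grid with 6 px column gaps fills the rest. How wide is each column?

47.1 px

Each margin = 6.25% of 600 = 37.5 px; content = 600 − 2·37.5 = 525 px.
525 − 9·6 = 471; ÷10 gives c = 47.1 px.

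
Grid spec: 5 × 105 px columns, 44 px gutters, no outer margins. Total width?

701 px

Summing: 525 + 176 = 701 px.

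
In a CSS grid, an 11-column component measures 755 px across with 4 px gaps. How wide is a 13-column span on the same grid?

893 px

11 columns + 10 gaps: 11c + 10·4 = 755.
11c = 755 − 40 = 715, so c = 65 px.
13 columns plus 12 gaps: 845 + 48 = 893 px.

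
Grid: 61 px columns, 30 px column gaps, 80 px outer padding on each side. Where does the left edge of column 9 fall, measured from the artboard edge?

Column 9 starts at margin + 8·(column + gutter) = 80 + 8·91 = 808 px.

808 px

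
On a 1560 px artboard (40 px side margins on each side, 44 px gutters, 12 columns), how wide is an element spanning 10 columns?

1226 px

Take off 80 px of margins, leaving 1480 px.
12c + 11·44 = 1480 → 12c = 996 → c = 83 px.
10 columns plus 9 gutters: 830 + 396 = 1226 px.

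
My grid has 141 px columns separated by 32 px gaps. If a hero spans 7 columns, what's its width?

1179 px

7 columns plus 6 gaps: 987 + 192 = 1179 px.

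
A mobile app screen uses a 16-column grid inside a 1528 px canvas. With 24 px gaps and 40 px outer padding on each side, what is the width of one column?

Content width = 1528 − 2·40 = 1448 px.
Subtracting 15 gaps of 24 leaves 1088 for 16 columns, so c = 68 px.

68 px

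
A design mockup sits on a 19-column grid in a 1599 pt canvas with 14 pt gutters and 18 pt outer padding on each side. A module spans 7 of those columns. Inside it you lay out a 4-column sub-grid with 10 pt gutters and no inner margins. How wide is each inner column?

Subtract both margins: 1599 − 2·18 = 1563 pt.
19c + 18·14 = 1563 → 19c = 1311 → c = 69 pt.
7-column span = 7·69 + 6·14 = 567 pt.
Subtracting 3 gutters of 10 leaves 537 for 4 columns, so d = 134.25 pt.

134.25 pt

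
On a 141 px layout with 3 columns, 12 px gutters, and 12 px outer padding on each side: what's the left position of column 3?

98 px

Subtract both margins: 141 − 2·12 = 117 px.
3c + 2·12 = 117 → 3c = 93 → c = 31 px.
Each column+gutter stride is 43 px; 2 of them past the 12 px margin is 12 + 86 = 98 px.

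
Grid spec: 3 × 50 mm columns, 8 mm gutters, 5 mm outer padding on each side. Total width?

Adding margins, columns and gutters: 10 + 150 + 16 = 176 mm.

176 mm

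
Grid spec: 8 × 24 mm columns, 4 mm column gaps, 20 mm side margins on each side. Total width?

260 mm

Adding margins, columns and gutters: 40 + 192 + 28 = 260 mm.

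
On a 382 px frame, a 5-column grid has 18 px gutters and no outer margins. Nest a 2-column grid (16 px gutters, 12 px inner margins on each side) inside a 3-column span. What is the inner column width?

5 columns + 4 gutters: 5c + 4·18 = 382.
5c = 382 − 72 = 310, so c = 62 px.
3-column span = 3·62 + 2·18 = 222 px.
Inner content = 222 − 2·12 = 198 px.
2d + 1·16 = 198 → 2d = 182 → d = 91 px.

91 px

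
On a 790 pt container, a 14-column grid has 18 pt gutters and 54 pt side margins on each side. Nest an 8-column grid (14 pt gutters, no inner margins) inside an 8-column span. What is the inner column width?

Inside the margins: 790 − 108 = 682 pt.
Subtracting 13 gutters of 18 leaves 448 for 14 columns, so c = 32 pt.
8 columns plus 7 gutters: 256 + 126 = 382 pt.
382 − 7·14 = 284; ÷8 gives d = 35.5 pt.

35.5 pt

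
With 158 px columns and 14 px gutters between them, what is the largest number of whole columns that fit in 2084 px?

12 columns

k columns need k·158 + (k−1)·14 = k·172 − 14.
k·172 − 14 ≤ 2084 → k ≤ 2098 / 172 ≈ 12.20, so k = 12.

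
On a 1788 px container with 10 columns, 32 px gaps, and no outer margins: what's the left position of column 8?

1274 px

Subtracting 9 gaps of 32 leaves 1500 for 10 columns, so c = 150 px.
Each column+gutter stride is 182 px; with no margin, 7 of them is 1274 px.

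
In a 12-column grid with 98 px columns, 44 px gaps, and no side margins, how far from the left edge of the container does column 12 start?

1562 px

No margin, so column 12 starts at 11·(column + gutter) = 11·142 = 1562 px.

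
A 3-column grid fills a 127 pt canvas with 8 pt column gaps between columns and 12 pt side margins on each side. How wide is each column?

Subtract both margins: 127 − 2·12 = 103 pt.
103 − 2·8 = 87; ÷3 gives c = 29 pt.

29 pt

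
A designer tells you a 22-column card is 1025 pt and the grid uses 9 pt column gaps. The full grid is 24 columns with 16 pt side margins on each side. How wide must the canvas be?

22c + 21·9 = 1025 → 22c = 836 → c = 38 pt.
Total width: 2·16 + 24·38 + 23·9 = 1151 pt.

1151 pt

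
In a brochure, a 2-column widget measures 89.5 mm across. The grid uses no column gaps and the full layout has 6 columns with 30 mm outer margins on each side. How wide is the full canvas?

328.5 mm

2c = 89.5 → c = 44.75 mm.
Total width: 2·30 + 6·44.75 = 328.5 mm.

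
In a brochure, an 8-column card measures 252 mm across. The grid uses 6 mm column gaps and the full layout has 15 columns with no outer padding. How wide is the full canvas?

8 columns + 7 column gaps: 8c + 7·6 = 252.
8c = 252 − 42 = 210, so c = 26.25 mm.
Summing: 393.75 + 84 = 477.75 mm.

477.75 mm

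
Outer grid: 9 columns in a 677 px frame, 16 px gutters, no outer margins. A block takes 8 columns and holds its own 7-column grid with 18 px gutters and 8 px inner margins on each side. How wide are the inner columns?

Subtracting 8 gutters of 16 leaves 549 for 9 columns, so c = 61 px.
Span of 8: 8·61 + 7·16 = 488 + 112 = 600 px.
Inner content = 600 − 2·8 = 584 px.
7d + 6·18 = 584 → 7d = 476 → d = 68 px.

68 px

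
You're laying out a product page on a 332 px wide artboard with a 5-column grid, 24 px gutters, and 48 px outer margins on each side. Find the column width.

Subtract both margins: 332 − 2·48 = 236 px.
5c + 4·24 = 236 → 5c = 140 → c = 28 px.

28 px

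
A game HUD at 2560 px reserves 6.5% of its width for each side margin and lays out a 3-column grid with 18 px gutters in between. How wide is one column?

730.4 px

Margins: 6.5% × 2560 = 166.4 px each, so content = 2560 − 332.8 = 2227.2 px.
2227.2 − 2·18 = 2191.2; ÷3 gives c = 730.4 px.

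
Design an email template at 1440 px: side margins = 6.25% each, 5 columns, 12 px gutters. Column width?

242.4 px

Each margin = 6.25% of 1440 = 90 px; content = 1440 − 2·90 = 1260 px.
Subtracting 4 gutters of 12 leaves 1212 for 5 columns, so c = 242.4 px.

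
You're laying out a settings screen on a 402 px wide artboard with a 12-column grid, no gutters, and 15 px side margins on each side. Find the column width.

Content width = 402 − 2·15 = 372 px.
372 / 12 = 31 px per column.

31 px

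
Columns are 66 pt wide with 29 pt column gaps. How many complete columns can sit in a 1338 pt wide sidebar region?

14 columns

14 columns: 14·66 + 13·29 = 1301 pt ≤ 1338.
15 columns: 1396 pt > 1338. So 14.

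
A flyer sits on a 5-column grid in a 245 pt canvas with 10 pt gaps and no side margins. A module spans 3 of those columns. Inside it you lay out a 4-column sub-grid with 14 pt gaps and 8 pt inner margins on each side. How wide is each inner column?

245 − 4·10 = 205; ÷5 gives c = 41 pt.
3 columns plus 2 gaps: 123 + 20 = 143 pt.
Inner content = 143 − 2·8 = 127 pt.
Subtracting 3 gaps of 14 leaves 85 for 4 columns, so d = 21.25 pt.

21.25 pt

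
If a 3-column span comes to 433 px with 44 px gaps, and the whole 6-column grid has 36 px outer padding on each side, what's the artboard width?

982 px

3c + 2·44 = 433 → 3c = 345 → c = 115 px.
Artboard = 2·36 + 6·115 + 5·44 = 72 + 690 + 220 = 982 px.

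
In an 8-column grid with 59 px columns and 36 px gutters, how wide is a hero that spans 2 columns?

Span of 2: 2·59 + 1·36 = 118 + 36 = 154 px.

154 px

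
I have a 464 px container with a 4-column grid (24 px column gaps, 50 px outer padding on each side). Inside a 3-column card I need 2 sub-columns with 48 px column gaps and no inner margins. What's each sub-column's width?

Outer content = 464 − 2·50 = 364 px.
Subtracting 3 column gaps of 24 leaves 292 for 4 columns, so c = 73 px.
3-column span = 3·73 + 2·24 = 267 px.
267 − 1·48 = 219; ÷2 gives d = 109.5 px.

109.5 px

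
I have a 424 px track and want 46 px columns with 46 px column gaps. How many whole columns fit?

5 columns: 5·46 + 4·46 = 414 px ≤ 424.
6 columns: 506 px > 424. So 5.

5 columns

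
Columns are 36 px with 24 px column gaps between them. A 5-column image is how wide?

276 px

5-column span = 5·36 + 4·24 = 276 px.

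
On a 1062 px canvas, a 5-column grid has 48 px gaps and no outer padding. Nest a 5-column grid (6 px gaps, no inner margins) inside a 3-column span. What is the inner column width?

118.8 px

1062 − 4·48 = 870; ÷5 gives c = 174 px.
3-column span = 3·174 + 2·48 = 618 px.
5 columns + 4 gaps: 5d + 4·6 = 618.
5d = 618 − 24 = 594, so d = 118.8 px.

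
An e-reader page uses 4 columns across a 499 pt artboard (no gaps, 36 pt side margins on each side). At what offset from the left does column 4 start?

356.25 pt

Subtract both margins: 499 − 2·36 = 427 pt.
With no gaps, each column is 427/4 = 106.75 pt.
Each column+gutter stride is 106.75 pt; 3 of them past the 36 pt margin is 36 + 320.25 = 356.25 pt.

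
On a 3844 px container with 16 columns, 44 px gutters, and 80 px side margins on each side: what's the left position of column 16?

Subtract both margins: 3844 − 2·80 = 3684 px.
16 columns + 15 gutters: 16c + 15·44 = 3684.
16c = 3684 − 660 = 3024, so c = 189 px.
Each column+gutter stride is 233 px; 15 of them past the 80 px margin is 80 + 3495 = 3575 px.

3575 px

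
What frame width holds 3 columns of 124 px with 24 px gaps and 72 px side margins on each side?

Adding margins, columns and gutters: 144 + 372 + 48 = 564 px.

564 px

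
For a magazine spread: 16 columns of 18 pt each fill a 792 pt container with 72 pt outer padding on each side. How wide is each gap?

Content width = 792 − 2·72 = 648 pt.
16·18 + 15g = 648 → 15g = 360 → g = 24 pt.

24 pt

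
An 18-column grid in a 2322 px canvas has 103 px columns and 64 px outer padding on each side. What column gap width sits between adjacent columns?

Take off 128 px of margins, leaving 2194 px.
Columns use 1854 px, leaving 340 px across 17 column gaps = 20 px each.

20 px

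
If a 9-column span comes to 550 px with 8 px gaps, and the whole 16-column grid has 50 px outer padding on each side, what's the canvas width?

1084 px

9 columns + 8 gaps: 9c + 8·8 = 550.
9c = 550 − 64 = 486, so c = 54 px.
Adding margins, columns and gutters: 100 + 864 + 120 = 1084 px.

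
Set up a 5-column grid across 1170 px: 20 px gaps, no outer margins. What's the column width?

218 px

Subtracting 4 gaps of 20 leaves 1090 for 5 columns, so c = 218 px.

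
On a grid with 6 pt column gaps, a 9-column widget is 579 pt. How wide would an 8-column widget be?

514 pt

9c + 8·6 = 579 → 9c = 531 → c = 59 pt.
Span of 8: 8·59 + 7·6 = 472 + 42 = 514 pt.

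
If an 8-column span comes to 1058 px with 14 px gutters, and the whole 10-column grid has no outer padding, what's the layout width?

1326 px

8c + 7·14 = 1058 → 8c = 960 → c = 120 px.
Total width: 10·120 + 9·14 = 1326 px.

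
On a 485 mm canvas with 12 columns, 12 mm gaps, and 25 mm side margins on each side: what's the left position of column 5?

174 mm

Inside the margins: 485 − 50 = 435 mm.
12c + 11·12 = 435 → 12c = 303 → c = 25.25 mm.
Before column 5: the margin + 4 columns + 4 gaps.
Offset = 25 + 4·(25.25 + 12) = 25 + 149 = 174 mm.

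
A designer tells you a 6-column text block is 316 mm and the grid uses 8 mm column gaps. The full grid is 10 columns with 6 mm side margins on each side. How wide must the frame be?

316 − 5·8 = 276; ÷6 gives c = 46 mm.
Total width: 2·6 + 10·46 + 9·8 = 544 mm.

544 mm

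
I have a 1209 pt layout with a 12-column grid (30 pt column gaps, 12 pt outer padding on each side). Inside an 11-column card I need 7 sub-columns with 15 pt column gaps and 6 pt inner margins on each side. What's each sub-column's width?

140.25 pt

Take off 24 pt of margins, leaving 1185 pt.
12c + 11·30 = 1185 → 12c = 855 → c = 71.25 pt.
11-column span = 11·71.25 + 10·30 = 1083.75 pt.
Inner content = 1083.75 − 2·6 = 1071.75 pt.
1071.75 − 6·15 = 981.75; ÷7 gives d = 140.25 pt.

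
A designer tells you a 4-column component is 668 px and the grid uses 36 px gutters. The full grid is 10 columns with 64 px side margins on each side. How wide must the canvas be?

4c + 3·36 = 668 → 4c = 560 → c = 140 px.
Canvas = 2·64 + 10·140 + 9·36 = 128 + 1400 + 324 = 1852 px.

1852 px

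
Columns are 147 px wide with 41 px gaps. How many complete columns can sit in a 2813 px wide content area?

15 columns

k columns need k·147 + (k−1)·41 = k·188 − 41.
k·188 − 41 ≤ 2813 → k ≤ 2854 / 188 ≈ 15.18, so k = 15.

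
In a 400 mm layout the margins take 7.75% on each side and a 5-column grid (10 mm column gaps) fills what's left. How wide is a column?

Margins: 7.75% × 400 = 31 mm each, so content = 400 − 62 = 338 mm.
5 columns + 4 column gaps: 5c + 4·10 = 338.
5c = 338 − 40 = 298, so c = 59.6 mm.

59.6 mm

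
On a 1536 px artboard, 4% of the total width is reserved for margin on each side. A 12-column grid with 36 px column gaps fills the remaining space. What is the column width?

Margins: 4% × 1536 = 61.44 px each, so content = 1536 − 122.88 = 1413.12 px.
12 columns + 11 column gaps: 12c + 11·36 = 1413.12.
12c = 1413.12 − 396 = 1017.12, so c = 84.76 px.

84.76 px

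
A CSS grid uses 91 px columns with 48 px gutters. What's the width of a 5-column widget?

5-column span = 5·91 + 4·48 = 647 px.

647 px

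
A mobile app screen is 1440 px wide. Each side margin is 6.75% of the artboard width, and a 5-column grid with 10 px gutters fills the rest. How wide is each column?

241.12 px

Each margin = 6.75% of 1440 = 97.2 px; content = 1440 − 2·97.2 = 1245.6 px.
5 columns + 4 gutters: 5c + 4·10 = 1245.6.
5c = 1245.6 − 40 = 1205.6, so c = 241.12 px.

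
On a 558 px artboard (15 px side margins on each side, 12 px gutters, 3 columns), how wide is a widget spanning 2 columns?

348 px

Take off 30 px of margins, leaving 528 px.
528 − 2·12 = 504; ÷3 gives c = 168 px.
2-column span = 2·168 + 1·12 = 348 px.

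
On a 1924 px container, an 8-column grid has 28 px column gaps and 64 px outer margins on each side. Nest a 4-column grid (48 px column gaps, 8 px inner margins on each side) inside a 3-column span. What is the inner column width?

Subtract both margins: 1924 − 2·64 = 1796 px.
8c + 7·28 = 1796 → 8c = 1600 → c = 200 px.
Span of 3: 3·200 + 2·28 = 600 + 56 = 656 px.
Inner content = 656 − 2·8 = 640 px.
640 − 3·48 = 496; ÷4 gives d = 124 px.

124 px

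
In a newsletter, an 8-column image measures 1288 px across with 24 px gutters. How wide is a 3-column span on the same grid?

468 px

1288 − 7·24 = 1120; ÷8 gives c = 140 px.
Span of 3: 3·140 + 2·24 = 420 + 48 = 468 px.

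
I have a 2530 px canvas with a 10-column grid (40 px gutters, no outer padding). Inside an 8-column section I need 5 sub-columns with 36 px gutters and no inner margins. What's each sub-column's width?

374.4 px

10c + 9·40 = 2530 → 10c = 2170 → c = 217 px.
Span of 8: 8·217 + 7·40 = 1736 + 280 = 2016 px.
5 columns + 4 gutters: 5d + 4·36 = 2016.
5d = 2016 − 144 = 1872, so d = 374.4 px.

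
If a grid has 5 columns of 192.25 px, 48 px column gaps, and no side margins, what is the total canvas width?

1153.25 px

Total width: 5·192.25 + 4·48 = 1153.25 px.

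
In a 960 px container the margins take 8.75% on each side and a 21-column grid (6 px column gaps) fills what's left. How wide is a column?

960 × (1 − 2·8.75%) = 960 × 82.5% = 792 px for the columns.
Subtracting 20 column gaps of 6 leaves 672 for 21 columns, so c = 32 px.

32 px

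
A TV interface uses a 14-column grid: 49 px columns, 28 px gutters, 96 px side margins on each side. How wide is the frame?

1242 px

Total width: 2·96 + 14·49 + 13·28 = 1242 px.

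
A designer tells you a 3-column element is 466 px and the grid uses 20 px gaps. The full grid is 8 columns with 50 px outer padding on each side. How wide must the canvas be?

1376 px

Subtracting 2 gaps of 20 leaves 426 for 3 columns, so c = 142 px.
Total width: 2·50 + 8·142 + 7·20 = 1376 px.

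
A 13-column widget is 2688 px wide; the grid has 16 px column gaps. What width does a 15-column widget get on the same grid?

2688 − 12·16 = 2496; ÷13 gives c = 192 px.
Span of 15: 15·192 + 14·16 = 2880 + 224 = 3104 px.

3104 px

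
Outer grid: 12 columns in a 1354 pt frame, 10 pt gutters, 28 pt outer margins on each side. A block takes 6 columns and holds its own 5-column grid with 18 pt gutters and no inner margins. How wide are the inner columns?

114.4 pt

Subtract both margins: 1354 − 2·28 = 1298 pt.
Subtracting 11 gutters of 10 leaves 1188 for 12 columns, so c = 99 pt.
Span of 6: 6·99 + 5·10 = 594 + 50 = 644 pt.
Subtracting 4 gutters of 18 leaves 572 for 5 columns, so d = 114.4 pt.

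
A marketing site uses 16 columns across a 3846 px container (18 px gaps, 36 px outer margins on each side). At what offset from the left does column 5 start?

Take off 72 px of margins, leaving 3774 px.
3774 − 15·18 = 3504; ÷16 gives c = 219 px.
Each column+gutter stride is 237 px; 4 of them past the 36 px margin is 36 + 948 = 984 px.

984 px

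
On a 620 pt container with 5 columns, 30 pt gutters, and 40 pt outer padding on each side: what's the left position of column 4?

382 pt

Inside the margins: 620 − 80 = 540 pt.
Subtracting 4 gutters of 30 leaves 420 for 5 columns, so c = 84 pt.
Before column 4: the margin + 3 columns + 3 gutters.
Offset = 40 + 3·(84 + 30) = 40 + 342 = 382 pt.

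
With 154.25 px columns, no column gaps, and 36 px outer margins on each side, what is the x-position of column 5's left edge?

653 px

Before column 5: the margin + 4 columns + 4 column gaps.
Offset = 36 + 4·(154.25 + 0) = 36 + 617 = 653 px.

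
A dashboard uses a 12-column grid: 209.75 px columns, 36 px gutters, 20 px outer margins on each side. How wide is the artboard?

Adding margins, columns and gutters: 40 + 2517 + 396 = 2953 px.

2953 px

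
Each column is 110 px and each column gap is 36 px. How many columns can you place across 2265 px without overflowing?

k columns need k·110 + (k−1)·36 = k·146 − 36.
k·146 − 36 ≤ 2265 → k ≤ 2301 / 146 ≈ 15.76, so k = 15.

15 columns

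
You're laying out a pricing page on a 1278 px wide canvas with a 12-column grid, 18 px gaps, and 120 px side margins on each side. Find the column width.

Inside the margins: 1278 − 240 = 1038 px.
Subtracting 11 gaps of 18 leaves 840 for 12 columns, so c = 70 px.

70 px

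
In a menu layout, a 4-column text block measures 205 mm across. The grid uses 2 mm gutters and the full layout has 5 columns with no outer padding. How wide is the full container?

Subtracting 3 gutters of 2 leaves 199 for 4 columns, so c = 49.75 mm.
Summing: 248.75 + 8 = 256.75 mm.

256.75 mm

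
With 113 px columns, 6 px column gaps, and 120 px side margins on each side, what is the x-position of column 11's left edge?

Each column+gutter stride is 119 px; 10 of them past the 120 px margin is 120 + 1190 = 1310 px.

1310 px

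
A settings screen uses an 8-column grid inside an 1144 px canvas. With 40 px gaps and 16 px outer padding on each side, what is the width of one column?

104 px

Take off 32 px of margins, leaving 1112 px.
8c + 7·40 = 1112 → 8c = 832 → c = 104 px.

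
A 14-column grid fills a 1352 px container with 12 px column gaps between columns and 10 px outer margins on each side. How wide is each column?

84 px

Inside the margins: 1352 − 20 = 1332 px.
14 columns + 13 column gaps: 14c + 13·12 = 1332.
14c = 1332 − 156 = 1176, so c = 84 px.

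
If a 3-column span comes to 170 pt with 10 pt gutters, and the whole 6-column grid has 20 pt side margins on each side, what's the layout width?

390 pt

3c + 2·10 = 170 → 3c = 150 → c = 50 pt.
Total width: 2·20 + 6·50 + 5·10 = 390 pt.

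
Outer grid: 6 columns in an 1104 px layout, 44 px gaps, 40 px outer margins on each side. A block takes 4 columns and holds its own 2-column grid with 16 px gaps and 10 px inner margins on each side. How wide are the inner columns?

316 px

Subtract both margins: 1104 − 2·40 = 1024 px.
6 columns + 5 gaps: 6c + 5·44 = 1024.
6c = 1024 − 220 = 804, so c = 134 px.
Span of 4: 4·134 + 3·44 = 536 + 132 = 668 px.
Inner content = 668 − 2·10 = 648 px.
2d + 1·16 = 648 → 2d = 632 → d = 316 px.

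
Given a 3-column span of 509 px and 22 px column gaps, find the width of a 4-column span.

686 px

Subtracting 2 column gaps of 22 leaves 465 for 3 columns, so c = 155 px.
4 columns plus 3 column gaps: 620 + 66 = 686 px.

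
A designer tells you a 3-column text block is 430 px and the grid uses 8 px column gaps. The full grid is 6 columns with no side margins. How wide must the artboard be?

868 px

3c + 2·8 = 430 → 3c = 414 → c = 138 px.
Total width: 6·138 + 5·8 = 868 px.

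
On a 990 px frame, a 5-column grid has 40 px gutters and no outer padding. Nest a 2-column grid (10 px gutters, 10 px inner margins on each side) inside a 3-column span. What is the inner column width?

5 columns + 4 gutters: 5c + 4·40 = 990.
5c = 990 − 160 = 830, so c = 166 px.
3-column span = 3·166 + 2·40 = 578 px.
Inner content = 578 − 2·10 = 558 px.
558 − 1·10 = 548; ÷2 gives d = 274 px.

274 px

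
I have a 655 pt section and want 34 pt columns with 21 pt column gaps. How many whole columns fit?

12 columns

12 columns: 12·34 + 11·21 = 639 pt ≤ 655.
13 columns: 694 pt > 655. So 12.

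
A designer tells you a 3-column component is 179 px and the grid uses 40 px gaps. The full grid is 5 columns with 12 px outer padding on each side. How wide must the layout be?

349 px

3c + 2·40 = 179 → 3c = 99 → c = 33 px.
Total width: 2·12 + 5·33 + 4·40 = 349 px.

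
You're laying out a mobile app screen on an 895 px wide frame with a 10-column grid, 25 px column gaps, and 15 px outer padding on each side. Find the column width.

Content width = 895 − 2·15 = 865 px.
10 columns + 9 column gaps: 10c + 9·25 = 865.
10c = 865 − 225 = 640, so c = 64 px.

64 px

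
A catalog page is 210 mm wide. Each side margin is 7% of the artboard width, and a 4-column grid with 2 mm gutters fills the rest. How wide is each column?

210 × (1 − 2·7%) = 210 × 86% = 180.6 mm for the columns.
Subtracting 3 gutters of 2 leaves 174.6 for 4 columns, so c = 43.65 mm.

43.65 mm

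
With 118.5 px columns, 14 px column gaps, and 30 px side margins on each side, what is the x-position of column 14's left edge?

Before column 14: the margin + 13 columns + 13 column gaps.
Offset = 30 + 13·(118.5 + 14) = 30 + 1722.5 = 1752.5 px.

1752.5 px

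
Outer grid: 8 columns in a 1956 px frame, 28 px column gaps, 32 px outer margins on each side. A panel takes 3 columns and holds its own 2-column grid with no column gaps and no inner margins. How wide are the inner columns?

346 px

Take off 64 px of margins, leaving 1892 px.
8c + 7·28 = 1892 → 8c = 1696 → c = 212 px.
Span of 3: 3·212 + 2·28 = 636 + 56 = 692 px.
692 / 2 = 346 px per column.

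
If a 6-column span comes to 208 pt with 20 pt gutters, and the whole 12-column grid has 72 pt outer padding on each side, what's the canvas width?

580 pt

Subtracting 5 gutters of 20 leaves 108 for 6 columns, so c = 18 pt.
Adding margins, columns and gutters: 144 + 216 + 220 = 580 pt.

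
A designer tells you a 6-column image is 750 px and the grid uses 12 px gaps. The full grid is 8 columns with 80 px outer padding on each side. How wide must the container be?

Subtracting 5 gaps of 12 leaves 690 for 6 columns, so c = 115 px.
Adding margins, columns and gutters: 160 + 920 + 84 = 1164 px.

1164 px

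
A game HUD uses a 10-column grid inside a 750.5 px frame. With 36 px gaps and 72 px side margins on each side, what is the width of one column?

Subtract both margins: 750.5 − 2·72 = 606.5 px.
10c + 9·36 = 606.5 → 10c = 282.5 → c = 28.25 px.

28.25 px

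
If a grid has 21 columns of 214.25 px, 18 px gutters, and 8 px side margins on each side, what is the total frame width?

Total width: 2·8 + 21·214.25 + 20·18 = 4875.25 px.

4875.25 px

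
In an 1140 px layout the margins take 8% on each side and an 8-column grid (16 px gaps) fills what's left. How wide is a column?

Each margin = 8% of 1140 = 91.2 px; content = 1140 − 2·91.2 = 957.6 px.
8 columns + 7 gaps: 8c + 7·16 = 957.6.
8c = 957.6 − 112 = 845.6, so c = 105.7 px.

105.7 px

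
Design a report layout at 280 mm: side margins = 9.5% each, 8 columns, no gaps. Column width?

28.35 mm

280 × (1 − 2·9.5%) = 280 × 81% = 226.8 mm for the columns.
226.8 / 8 = 28.35 mm per column.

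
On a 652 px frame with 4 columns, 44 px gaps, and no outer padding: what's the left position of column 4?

652 − 3·44 = 520; ÷4 gives c = 130 px.
No margin, so column 4 starts at 3·(column + gutter) = 3·174 = 522 px.

522 px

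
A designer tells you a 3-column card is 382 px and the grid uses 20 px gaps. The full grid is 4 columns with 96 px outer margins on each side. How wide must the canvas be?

708 px

3 columns + 2 gaps: 3c + 2·20 = 382.
3c = 382 − 40 = 342, so c = 114 px.
Adding margins, columns and gutters: 192 + 456 + 60 = 708 px.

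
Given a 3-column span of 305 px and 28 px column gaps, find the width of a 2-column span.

305 − 2·28 = 249; ÷3 gives c = 83 px.
2 columns plus 1 column gap: 166 + 28 = 194 px.

194 px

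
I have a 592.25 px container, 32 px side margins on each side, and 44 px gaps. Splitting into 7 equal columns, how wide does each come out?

Content width = 592.25 − 2·32 = 528.25 px.
7c + 6·44 = 528.25 → 7c = 264.25 → c = 37.75 px.

37.75 px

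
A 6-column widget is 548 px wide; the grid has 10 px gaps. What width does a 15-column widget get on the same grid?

6c + 5·10 = 548 → 6c = 498 → c = 83 px.
15 columns plus 14 gaps: 1245 + 140 = 1385 px.

1385 px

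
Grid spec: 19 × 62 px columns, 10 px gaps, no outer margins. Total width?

1358 px

Container = 19·62 + 18·10 = 1178 + 180 = 1358 px.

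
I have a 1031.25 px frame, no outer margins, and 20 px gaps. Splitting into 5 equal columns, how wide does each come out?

1031.25 − 4·20 = 951.25; ÷5 gives c = 190.25 px.

190.25 px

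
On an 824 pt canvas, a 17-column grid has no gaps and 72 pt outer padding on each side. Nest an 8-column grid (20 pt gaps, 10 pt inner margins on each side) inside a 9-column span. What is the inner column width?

Subtract both margins: 824 − 2·72 = 680 pt.
680 / 17 = 40 pt per column.
With no gaps, 9 columns span 9·40 = 360 pt.
Inner content = 360 − 2·10 = 340 pt.
8 columns + 7 gaps: 8d + 7·20 = 340.
8d = 340 − 140 = 200, so d = 25 pt.

25 pt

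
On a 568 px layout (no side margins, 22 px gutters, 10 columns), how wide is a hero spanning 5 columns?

Subtracting 9 gutters of 22 leaves 370 for 10 columns, so c = 37 px.
5-column span = 5·37 + 4·22 = 273 px.

273 px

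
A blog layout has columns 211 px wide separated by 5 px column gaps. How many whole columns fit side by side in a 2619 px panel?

12 columns: 12·211 + 11·5 = 2587 px ≤ 2619.
13 columns: 2803 px > 2619. So 12.

12 columns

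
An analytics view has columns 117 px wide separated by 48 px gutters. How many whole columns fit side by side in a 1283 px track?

k columns need k·117 + (k−1)·48 = k·165 − 48.
k·165 − 48 ≤ 1283 → k ≤ 1331 / 165 ≈ 8.07, so k = 8.

8 columns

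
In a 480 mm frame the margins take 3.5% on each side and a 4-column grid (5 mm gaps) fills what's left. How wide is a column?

107.85 mm

Each margin = 3.5% of 480 = 16.8 mm; content = 480 − 2·16.8 = 446.4 mm.
4 columns + 3 gaps: 4c + 3·5 = 446.4.
4c = 446.4 − 15 = 431.4, so c = 107.85 mm.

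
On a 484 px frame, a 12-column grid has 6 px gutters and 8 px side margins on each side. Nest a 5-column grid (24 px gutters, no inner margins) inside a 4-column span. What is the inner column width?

11.2 px

Take off 16 px of margins, leaving 468 px.
468 − 11·6 = 402; ÷12 gives c = 33.5 px.
4-column span = 4·33.5 + 3·6 = 152 px.
Subtracting 4 gutters of 24 leaves 56 for 5 columns, so d = 11.2 px.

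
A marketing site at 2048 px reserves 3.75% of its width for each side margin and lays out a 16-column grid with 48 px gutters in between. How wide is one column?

73.4 px

Margins: 3.75% × 2048 = 76.8 px each, so content = 2048 − 153.6 = 1894.4 px.
Subtracting 15 gutters of 48 leaves 1174.4 for 16 columns, so c = 73.4 px.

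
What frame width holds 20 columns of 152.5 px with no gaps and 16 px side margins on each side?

Summing: 32 + 3050 = 3082 px.

3082 px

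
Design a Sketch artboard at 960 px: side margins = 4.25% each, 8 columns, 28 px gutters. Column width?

Margins: 4.25% × 960 = 40.8 px each, so content = 960 − 81.6 = 878.4 px.
8c + 7·28 = 878.4 → 8c = 682.4 → c = 85.3 px.

85.3 px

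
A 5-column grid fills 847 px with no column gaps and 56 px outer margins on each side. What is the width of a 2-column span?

Inside the margins: 847 − 112 = 735 px.
5c = 735 → c = 147 px.
With no column gaps, 2 columns span 2·147 = 294 px.

294 px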